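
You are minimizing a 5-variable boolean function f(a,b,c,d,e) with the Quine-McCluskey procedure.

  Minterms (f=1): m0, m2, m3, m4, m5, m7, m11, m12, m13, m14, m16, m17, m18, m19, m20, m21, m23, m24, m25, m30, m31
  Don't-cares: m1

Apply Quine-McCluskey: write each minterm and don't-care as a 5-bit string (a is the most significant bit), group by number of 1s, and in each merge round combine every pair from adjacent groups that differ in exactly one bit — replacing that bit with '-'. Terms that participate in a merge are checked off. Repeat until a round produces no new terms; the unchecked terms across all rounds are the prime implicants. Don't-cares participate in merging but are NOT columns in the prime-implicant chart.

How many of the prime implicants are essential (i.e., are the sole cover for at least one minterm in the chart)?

[col 0] 00000*, 00001*, 00010*, 00011*, 00100*, 00101*, 00111*, 01011*, 01100*, 01101*, 01110*, 10000*, 10001*, 10010*, 10011*, 10100*, 10101*, 10111*, 11000*, 11001*, 11110*, 11111*
[col 1] -0000*, -0001*, -0010*, -0011*, -0100*, -0101*, -0111*, -1110, 0-011, 0-100*, 0-101*, 00-00*, 00-01*, 00-11*, 000-0*, 000-1*, 0000-*, 0001-*, 001-1*, 0010-*, 011-0, 0110-*, 1-000*, 1-001*, 1-111, 10-00*, 10-01*, 10-11*, 100-0*, 100-1*, 1000-*, 1001-*, 101-1*, 1010-*, 1100-*, 1111-
[col 2] -0-00*, -0-01*, -0-11*, -00-0*, -00-1*, -000-*, -001-*, -01-1*, -010-*, 0-10-, 00--1*, 00-0-*, 000--*, 1-00-, 10--1*, 10-0-*, 100--*
[col 3] -0--1, -0-0-, -00--
Prime implicants: -0--1, -0-0-, -00--, -1110, 0-011, 0-10-, 011-0, 1-00-, 1-111, 1111-
PI chart (minterm → PIs covering it):
  0 | -0-0-,-00--
  2 | -00--  (sole → essential)
  3 | -0--1,-00--,0-011
  4 | -0-0-,0-10-
  5 | -0--1,-0-0-,0-10-
  7 | -0--1  (sole → essential)
  11 | 0-011  (sole → essential)
  12 | 0-10-,011-0
  13 | 0-10-  (sole → essential)
  14 | -1110,011-0
  16 | -0-0-,-00--,1-00-
  17 | -0--1,-0-0-,-00--,1-00-
  18 | -00--  (sole → essential)
  19 | -0--1,-00--
  20 | -0-0-  (sole → essential)
  21 | -0--1,-0-0-
  23 | -0--1,1-111
  24 | 1-00-  (sole → essential)
  25 | 1-00-  (sole → essential)
  30 | -1110,1111-
  31 | 1-111,1111-
Essential prime implicants: -0--1, -0-0-, -00--, 0-011, 0-10-, 1-00-

6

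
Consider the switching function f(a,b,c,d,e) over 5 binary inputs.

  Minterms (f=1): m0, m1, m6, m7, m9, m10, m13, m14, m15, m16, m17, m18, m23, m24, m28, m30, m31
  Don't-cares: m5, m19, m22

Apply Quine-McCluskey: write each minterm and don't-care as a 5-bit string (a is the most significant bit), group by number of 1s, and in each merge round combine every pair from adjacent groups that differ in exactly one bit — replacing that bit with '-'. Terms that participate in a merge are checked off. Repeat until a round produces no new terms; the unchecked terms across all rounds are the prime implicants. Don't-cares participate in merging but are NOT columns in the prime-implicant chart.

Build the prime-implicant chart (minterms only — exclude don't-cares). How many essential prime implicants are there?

Round 0: 00000✓ 00001✓ 00101✓ 00110✓ 00111✓ 01001✓ 01010✓ 01101✓ 01110✓ 01111✓ 10000✓ 10001✓ 10010✓ 10011✓ 10110✓ 10111✓ 11000✓ 11100✓ 11110✓ 11111✓
Round 1: -0000✓ -0001✓ -0110✓ -0111✓ -1110✓ -1111✓ 0-001✓ 0-101✓ 0-110✓ 0-111✓ 00-01✓ 0000-✓ 001-1✓ 0011-✓ 01-01✓ 01-10 011-1✓ 0111-✓ 1-000 1-110✓ 1-111✓ 10-10✓ 10-11✓ 100-0✓ 100-1✓ 1000-✓ 1001-✓ 1011-✓ 11-00 111-0 1111-✓
Round 2: --110✓ --111✓ -000- -011-✓ -111-✓ 0--01 0-1-1 0-11-✓ 1-11-✓ 10-1- 100--
Round 3: --11-
PIs = {--11-, -000-, 0--01, 0-1-1, 01-10, 1-000, 10-1-, 100--, 11-00, 111-0}
Coverage chart:
  m0: -000- ←essential
  m1: -000-,0--01
  m6: --11- ←essential
  m7: --11-,0-1-1
  m9: 0--01 ←essential
  m10: 01-10 ←essential
  m13: 0--01,0-1-1
  m14: --11-,01-10
  m15: --11-,0-1-1
  m16: -000-,1-000,100--
  m17: -000-,100--
  m18: 10-1-,100--
  m23: --11-,10-1-
  m24: 1-000,11-00
  m28: 11-00,111-0
  m30: --11-,111-0
  m31: --11- ←essential
Essential: --11-, -000-, 0--01, 01-10

4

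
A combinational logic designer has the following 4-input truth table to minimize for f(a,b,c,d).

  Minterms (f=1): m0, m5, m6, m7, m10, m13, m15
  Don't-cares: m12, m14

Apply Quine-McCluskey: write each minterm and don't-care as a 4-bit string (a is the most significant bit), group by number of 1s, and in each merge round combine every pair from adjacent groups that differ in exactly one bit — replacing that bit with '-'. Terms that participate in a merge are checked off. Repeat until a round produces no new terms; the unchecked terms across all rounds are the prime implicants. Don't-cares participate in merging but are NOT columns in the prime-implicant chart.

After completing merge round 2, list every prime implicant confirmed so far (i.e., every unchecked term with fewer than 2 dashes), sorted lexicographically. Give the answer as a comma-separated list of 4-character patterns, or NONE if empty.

0000, 1-10

[col 0] 0000, 0101*, 0110*, 0111*, 1010*, 1100*, 1101*, 1110*, 1111*
[col 1] -101*, -110*, -111*, 01-1*, 011-*, 1-10, 11-0*, 11-1*, 110-*, 111-*
[col 2] -1-1, -11-, 11--
Prime implicants: -1-1, -11-, 0000, 1-10, 11--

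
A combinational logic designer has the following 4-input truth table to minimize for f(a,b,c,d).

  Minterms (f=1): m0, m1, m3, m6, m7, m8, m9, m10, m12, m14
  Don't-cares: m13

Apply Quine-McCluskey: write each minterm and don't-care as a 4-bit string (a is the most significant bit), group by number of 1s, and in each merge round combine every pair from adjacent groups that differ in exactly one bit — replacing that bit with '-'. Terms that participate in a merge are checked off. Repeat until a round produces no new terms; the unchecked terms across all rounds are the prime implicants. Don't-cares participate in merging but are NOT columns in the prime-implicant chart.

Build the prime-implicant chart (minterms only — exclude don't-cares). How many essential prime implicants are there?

2

size-2^0 implicants → 0000(✓)  0001(✓)  0011(✓)  0110(✓)  0111(✓)  1000(✓)  1001(✓)  1010(✓)  1100(✓)  1101(✓)  1110(✓)
size-2^1 implicants → -000(✓)  -001(✓)  -110  0-11  00-1  000-(✓)  011-  1-00(✓)  1-01(✓)  1-10(✓)  10-0(✓)  100-(✓)  11-0(✓)  110-(✓)
size-2^2 implicants → -00-  1--0  1-0-
Unchecked terms (primes): -00-, -110, 0-11, 00-1, 011-, 1--0, 1-0-
Minterm coverage:
  m0 ⊆ -00- [E]
  m1 ⊆ -00-,00-1
  m3 ⊆ 0-11,00-1
  m6 ⊆ -110,011-
  m7 ⊆ 0-11,011-
  m8 ⊆ -00-,1--0,1-0-
  m9 ⊆ -00-,1-0-
  m10 ⊆ 1--0 [E]
  m12 ⊆ 1--0,1-0-
  m14 ⊆ -110,1--0
E = {-00-, 1--0}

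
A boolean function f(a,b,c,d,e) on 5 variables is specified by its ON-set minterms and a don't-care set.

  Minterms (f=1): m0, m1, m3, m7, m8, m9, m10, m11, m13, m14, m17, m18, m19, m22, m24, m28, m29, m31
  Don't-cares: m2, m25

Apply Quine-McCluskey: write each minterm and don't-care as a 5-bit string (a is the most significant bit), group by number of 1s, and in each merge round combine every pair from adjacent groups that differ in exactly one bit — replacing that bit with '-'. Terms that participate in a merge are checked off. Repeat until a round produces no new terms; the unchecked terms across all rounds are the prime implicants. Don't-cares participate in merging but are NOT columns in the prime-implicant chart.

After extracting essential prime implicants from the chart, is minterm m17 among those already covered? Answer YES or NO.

Round 0: 00000✓ 00001✓ 00010✓ 00011✓ 00111✓ 01000✓ 01001✓ 01010✓ 01011✓ 01101✓ 01110✓ 10001✓ 10010✓ 10011✓ 10110✓ 11000✓ 11001✓ 11100✓ 11101✓ 11111✓
Round 1: -0001✓ -0010✓ -0011✓ -1000✓ -1001✓ -1101✓ 0-000✓ 0-001✓ 0-010✓ 0-011✓ 00-11 000-0✓ 000-1✓ 0000-✓ 0001-✓ 01-01✓ 01-10 010-0✓ 010-1✓ 0100-✓ 0101-✓ 1-001✓ 10-10 100-1✓ 1001-✓ 11-00✓ 11-01✓ 1100-✓ 111-1 1110-✓
Round 2: --001 -00-1 -001- -1-01 -100- 0-0-0✓ 0-0-1✓ 0-00-✓ 0-01-✓ 000--✓ 010--✓ 11-0-
Round 3: 0-0--
PIs = {--001, -00-1, -001-, -1-01, -100-, 0-0--, 00-11, 01-10, 10-10, 11-0-, 111-1}
Coverage chart:
  m0: 0-0-- ←essential
  m1: --001,-00-1,0-0--
  m3: -00-1,-001-,0-0--,00-11
  m7: 00-11 ←essential
  m8: -100-,0-0--
  m9: --001,-1-01,-100-,0-0--
  m10: 0-0--,01-10
  m11: 0-0-- ←essential
  m13: -1-01 ←essential
  m14: 01-10 ←essential
  m17: --001,-00-1
  m18: -001-,10-10
  m19: -00-1,-001-
  m22: 10-10 ←essential
  m24: -100-,11-0-
  m28: 11-0- ←essential
  m29: -1-01,11-0-,111-1
  m31: 111-1 ←essential
Essential: -1-01, 0-0--, 00-11, 01-10, 10-10, 11-0-, 111-1

NO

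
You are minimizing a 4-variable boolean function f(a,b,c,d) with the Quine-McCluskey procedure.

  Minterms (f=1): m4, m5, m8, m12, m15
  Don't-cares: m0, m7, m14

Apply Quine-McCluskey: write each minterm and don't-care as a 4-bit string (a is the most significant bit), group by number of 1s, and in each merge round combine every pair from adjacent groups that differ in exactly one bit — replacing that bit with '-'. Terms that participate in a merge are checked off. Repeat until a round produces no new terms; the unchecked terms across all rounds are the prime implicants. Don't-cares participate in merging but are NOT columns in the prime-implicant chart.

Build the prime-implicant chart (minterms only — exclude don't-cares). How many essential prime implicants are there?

size-2^0 implicants → 0000(✓)  0100(✓)  0101(✓)  0111(✓)  1000(✓)  1100(✓)  1110(✓)  1111(✓)
size-2^1 implicants → -000(✓)  -100(✓)  -111  0-00(✓)  01-1  010-  1-00(✓)  11-0  111-
size-2^2 implicants → --00
Unchecked terms (primes): --00, -111, 01-1, 010-, 11-0, 111-
Minterm coverage:
  m4 ⊆ --00,010-
  m5 ⊆ 01-1,010-
  m8 ⊆ --00 [E]
  m12 ⊆ --00,11-0
  m15 ⊆ -111,111-
E = {--00}

1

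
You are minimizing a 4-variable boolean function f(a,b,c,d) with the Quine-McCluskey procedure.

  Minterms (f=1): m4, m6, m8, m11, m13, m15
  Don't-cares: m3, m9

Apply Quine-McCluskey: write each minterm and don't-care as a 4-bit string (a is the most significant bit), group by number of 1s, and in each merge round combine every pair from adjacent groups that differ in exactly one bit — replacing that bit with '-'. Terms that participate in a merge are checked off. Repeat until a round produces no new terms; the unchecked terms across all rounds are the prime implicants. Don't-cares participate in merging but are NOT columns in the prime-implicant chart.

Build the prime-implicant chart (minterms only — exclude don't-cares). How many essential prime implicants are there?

[col 0] 0011*, 0100*, 0110*, 1000*, 1001*, 1011*, 1101*, 1111*
[col 1] -011, 01-0, 1-01*, 1-11*, 10-1*, 100-, 11-1*
[col 2] 1--1
Prime implicants: -011, 01-0, 1--1, 100-
PI chart (minterm → PIs covering it):
  4 | 01-0  (sole → essential)
  6 | 01-0  (sole → essential)
  8 | 100-  (sole → essential)
  11 | -011,1--1
  13 | 1--1  (sole → essential)
  15 | 1--1  (sole → essential)
Essential prime implicants: 01-0, 1--1, 100-

3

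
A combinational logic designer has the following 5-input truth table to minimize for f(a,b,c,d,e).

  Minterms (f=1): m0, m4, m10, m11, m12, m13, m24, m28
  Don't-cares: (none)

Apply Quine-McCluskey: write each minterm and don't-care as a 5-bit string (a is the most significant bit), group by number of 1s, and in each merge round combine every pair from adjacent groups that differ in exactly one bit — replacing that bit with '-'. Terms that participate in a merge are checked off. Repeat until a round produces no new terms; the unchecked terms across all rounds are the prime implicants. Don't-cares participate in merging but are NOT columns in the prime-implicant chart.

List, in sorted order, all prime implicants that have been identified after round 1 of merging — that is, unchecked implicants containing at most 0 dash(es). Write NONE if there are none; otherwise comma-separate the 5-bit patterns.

Round 0: 00000✓ 00100✓ 01010✓ 01011✓ 01100✓ 01101✓ 11000✓ 11100✓
Round 1: -1100 0-100 00-00 0101- 0110- 11-00
PIs = {-1100, 0-100, 00-00, 0101-, 0110-, 11-00}

NONE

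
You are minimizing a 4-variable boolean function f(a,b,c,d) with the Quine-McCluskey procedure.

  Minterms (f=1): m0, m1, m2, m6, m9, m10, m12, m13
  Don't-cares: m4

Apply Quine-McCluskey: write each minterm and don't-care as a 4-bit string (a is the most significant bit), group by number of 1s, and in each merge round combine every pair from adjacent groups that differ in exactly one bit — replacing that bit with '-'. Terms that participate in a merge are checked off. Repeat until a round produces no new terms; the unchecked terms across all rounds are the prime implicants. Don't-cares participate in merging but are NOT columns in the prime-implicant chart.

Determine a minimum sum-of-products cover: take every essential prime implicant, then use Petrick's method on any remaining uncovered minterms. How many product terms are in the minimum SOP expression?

4

[col 0] 0000*, 0001*, 0010*, 0100*, 0110*, 1001*, 1010*, 1100*, 1101*
[col 1] -001, -010, -100, 0-00*, 0-10*, 00-0*, 000-, 01-0*, 1-01, 110-
[col 2] 0--0
Prime implicants: -001, -010, -100, 0--0, 000-, 1-01, 110-
PI chart (minterm → PIs covering it):
  0 | 0--0,000-
  1 | -001,000-
  2 | -010,0--0
  6 | 0--0  (sole → essential)
  9 | -001,1-01
  10 | -010  (sole → essential)
  12 | -100,110-
  13 | 1-01,110-
Essential prime implicants: -010, 0--0
Petrick residual → -001, 110-
Minimum SOP uses 4 PIs: b'c'd + b'cd' + a'd' + abc'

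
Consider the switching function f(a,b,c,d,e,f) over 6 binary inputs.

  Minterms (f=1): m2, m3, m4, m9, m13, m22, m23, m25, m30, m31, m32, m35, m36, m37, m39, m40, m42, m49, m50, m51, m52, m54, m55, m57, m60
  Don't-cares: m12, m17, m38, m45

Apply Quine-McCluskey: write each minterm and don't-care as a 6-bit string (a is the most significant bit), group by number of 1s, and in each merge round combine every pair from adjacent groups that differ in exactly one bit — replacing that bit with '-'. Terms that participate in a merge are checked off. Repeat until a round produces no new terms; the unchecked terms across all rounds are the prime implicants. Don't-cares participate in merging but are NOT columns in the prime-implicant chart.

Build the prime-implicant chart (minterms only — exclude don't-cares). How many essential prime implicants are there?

Round 0: 000010✓ 000011✓ 000100✓ 001001✓ 001100✓ 001101✓ 010001✓ 010110✓ 010111✓ 011001✓ 011110✓ 011111✓ 100000✓ 100011✓ 100100✓ 100101✓ 100110✓ 100111✓ 101000✓ 101010✓ 101101✓ 110001✓ 110010✓ 110011✓ 110100✓ 110110✓ 110111✓ 111001✓ 111100✓
Round 1: -00011 -00100 -01101 -10001✓ -10110✓ -10111✓ -11001✓ 0-1001 00-100 00001- 001-01 00110- 01-001✓ 01-110✓ 01-111✓ 01011-✓ 01111-✓ 1-0011✓ 1-0100✓ 1-0110✓ 1-0111✓ 10-000 10-101 100-00 100-11✓ 1001-0✓ 1001-1✓ 10010-✓ 10011-✓ 1010-0 11-001✓ 11-100 110-10✓ 110-11✓ 1100-1 11001-✓ 1101-0✓ 11011-✓
Round 2: -1-001 -1011- 01-11- 1-0-11 1-01-0 1-011- 1001-- 110-1-
PIs = {-00011, -00100, -01101, -1-001, -1011-, 0-1001, 00-100, 00001-, 001-01, 00110-, 01-11-, 1-0-11, 1-01-0, 1-011-, 10-000, 10-101, 100-00, 1001--, 1010-0, 11-100, 110-1-, 1100-1}
Coverage chart:
  m2: 00001- ←essential
  m3: -00011,00001-
  m4: -00100,00-100
  m9: 0-1001,001-01
  m13: -01101,001-01,00110-
  m22: -1011-,01-11-
  m23: -1011-,01-11-
  m25: -1-001,0-1001
  m30: 01-11- ←essential
  m31: 01-11- ←essential
  m32: 10-000,100-00
  m35: -00011,1-0-11
  m36: -00100,1-01-0,100-00,1001--
  m37: 10-101,1001--
  m39: 1-0-11,1-011-,1001--
  m40: 10-000,1010-0
  m42: 1010-0 ←essential
  m49: -1-001,1100-1
  m50: 110-1- ←essential
  m51: 1-0-11,110-1-,1100-1
  m52: 1-01-0,11-100
  m54: -1011-,1-01-0,1-011-,110-1-
  m55: -1011-,1-0-11,1-011-,110-1-
  m57: -1-001 ←essential
  m60: 11-100 ←essential
Essential: -1-001, 00001-, 01-11-, 1010-0, 11-100, 110-1-

6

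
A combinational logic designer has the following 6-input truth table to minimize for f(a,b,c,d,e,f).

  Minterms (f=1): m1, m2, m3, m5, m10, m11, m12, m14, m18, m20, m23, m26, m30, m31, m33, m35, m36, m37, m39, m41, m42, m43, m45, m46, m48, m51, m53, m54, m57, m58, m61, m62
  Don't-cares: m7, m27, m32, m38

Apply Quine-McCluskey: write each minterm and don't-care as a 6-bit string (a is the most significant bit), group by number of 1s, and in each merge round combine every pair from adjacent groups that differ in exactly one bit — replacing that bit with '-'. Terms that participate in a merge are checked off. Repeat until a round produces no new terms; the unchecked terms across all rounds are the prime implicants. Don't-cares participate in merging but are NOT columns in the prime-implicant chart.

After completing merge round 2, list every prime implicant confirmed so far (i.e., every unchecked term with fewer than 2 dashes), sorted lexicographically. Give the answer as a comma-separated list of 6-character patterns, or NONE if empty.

0-0111, 0011-0, 01-111, 010100, 1-0000, 1-0011

size-2^0 implicants → 000001(✓)  000010(✓)  000011(✓)  000101(✓)  000111(✓)  001010(✓)  001011(✓)  001100(✓)  001110(✓)  010010(✓)  010100  010111(✓)  011010(✓)  011011(✓)  011110(✓)  011111(✓)  100000(✓)  100001(✓)  100011(✓)  100100(✓)  100101(✓)  100110(✓)  100111(✓)  101001(✓)  101010(✓)  101011(✓)  101101(✓)  101110(✓)  110000(✓)  110011(✓)  110101(✓)  110110(✓)  111001(✓)  111010(✓)  111101(✓)  111110(✓)
size-2^1 implicants → -00001(✓)  -00011(✓)  -00101(✓)  -00111(✓)  -01010(✓)  -01011(✓)  -01110(✓)  -11010(✓)  -11110(✓)  0-0010(✓)  0-0111  0-1010(✓)  0-1011(✓)  0-1110(✓)  00-010(✓)  00-011(✓)  000-01(✓)  000-11(✓)  0000-1(✓)  00001-(✓)  0001-1(✓)  001-10(✓)  00101-(✓)  0011-0  01-010(✓)  01-111  011-10(✓)  011-11(✓)  01101-(✓)  01111-(✓)  1-0000  1-0011  1-0101(✓)  1-0110(✓)  1-1001(✓)  1-1010(✓)  1-1101(✓)  1-1110(✓)  10-001(✓)  10-011(✓)  10-101(✓)  10-110(✓)  100-00(✓)  100-01(✓)  100-11(✓)  1000-1(✓)  10000-(✓)  1001-0(✓)  1001-1(✓)  10010-(✓)  10011-(✓)  101-01(✓)  101-10(✓)  1010-1(✓)  10101-(✓)  11-101(✓)  11-110(✓)  111-01(✓)  111-10(✓)
size-2^2 implicants → --1010(✓)  --1110(✓)  -0-011  -00-01(✓)  -00-11(✓)  -000-1(✓)  -001-1(✓)  -01-10(✓)  -0101-  -11-10(✓)  0--010  0-1-10(✓)  0-101-  00-01-  000--1(✓)  011-1-  1--101  1--110  1-1-01  1-1-10(✓)  10--01  10-0-1  100--1(✓)  100-0-  1001--
size-2^3 implicants → --1-10  -00--1
Unchecked terms (primes): --1-10, -0-011, -00--1, -0101-, 0--010, 0-0111, 0-101-, 00-01-, 0011-0, 01-111, 010100, 011-1-, 1--101, 1--110, 1-0000, 1-0011, 1-1-01, 10--01, 10-0-1, 100-0-, 1001--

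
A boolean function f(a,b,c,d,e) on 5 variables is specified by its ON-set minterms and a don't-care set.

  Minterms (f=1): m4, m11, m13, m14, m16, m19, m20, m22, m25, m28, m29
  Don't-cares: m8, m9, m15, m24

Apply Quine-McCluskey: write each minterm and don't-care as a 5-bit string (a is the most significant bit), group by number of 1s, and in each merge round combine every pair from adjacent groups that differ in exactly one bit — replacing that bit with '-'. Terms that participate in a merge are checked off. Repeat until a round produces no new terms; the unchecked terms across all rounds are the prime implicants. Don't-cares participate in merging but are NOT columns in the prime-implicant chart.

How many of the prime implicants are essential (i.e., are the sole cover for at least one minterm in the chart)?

6

[col 0] 00100*, 01000*, 01001*, 01011*, 01101*, 01110*, 01111*, 10000*, 10011, 10100*, 10110*, 11000*, 11001*, 11100*, 11101*
[col 1] -0100, -1000*, -1001*, -1101*, 01-01*, 01-11*, 010-1*, 0100-*, 011-1*, 0111-, 1-000*, 1-100*, 10-00*, 101-0, 11-00*, 11-01*, 1100-*, 1110-*
[col 2] -1-01, -100-, 01--1, 1--00, 11-0-
Prime implicants: -0100, -1-01, -100-, 01--1, 0111-, 1--00, 10011, 101-0, 11-0-
PI chart (minterm → PIs covering it):
  4 | -0100  (sole → essential)
  11 | 01--1  (sole → essential)
  13 | -1-01,01--1
  14 | 0111-  (sole → essential)
  16 | 1--00  (sole → essential)
  19 | 10011  (sole → essential)
  20 | -0100,1--00,101-0
  22 | 101-0  (sole → essential)
  25 | -1-01,-100-,11-0-
  28 | 1--00,11-0-
  29 | -1-01,11-0-
Essential prime implicants: -0100, 01--1, 0111-, 1--00, 10011, 101-0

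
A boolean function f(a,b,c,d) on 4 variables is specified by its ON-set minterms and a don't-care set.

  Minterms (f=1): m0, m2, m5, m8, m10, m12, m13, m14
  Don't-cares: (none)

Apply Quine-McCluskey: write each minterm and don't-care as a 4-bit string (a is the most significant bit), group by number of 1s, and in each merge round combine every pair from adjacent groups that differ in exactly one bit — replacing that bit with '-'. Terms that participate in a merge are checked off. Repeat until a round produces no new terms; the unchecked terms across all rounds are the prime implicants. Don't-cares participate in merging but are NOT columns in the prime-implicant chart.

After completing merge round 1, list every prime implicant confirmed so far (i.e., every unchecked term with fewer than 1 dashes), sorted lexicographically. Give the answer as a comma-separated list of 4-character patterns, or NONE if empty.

NONE

size-2^0 implicants → 0000(✓)  0010(✓)  0101(✓)  1000(✓)  1010(✓)  1100(✓)  1101(✓)  1110(✓)
size-2^1 implicants → -000(✓)  -010(✓)  -101  00-0(✓)  1-00(✓)  1-10(✓)  10-0(✓)  11-0(✓)  110-
size-2^2 implicants → -0-0  1--0
Unchecked terms (primes): -0-0, -101, 1--0, 110-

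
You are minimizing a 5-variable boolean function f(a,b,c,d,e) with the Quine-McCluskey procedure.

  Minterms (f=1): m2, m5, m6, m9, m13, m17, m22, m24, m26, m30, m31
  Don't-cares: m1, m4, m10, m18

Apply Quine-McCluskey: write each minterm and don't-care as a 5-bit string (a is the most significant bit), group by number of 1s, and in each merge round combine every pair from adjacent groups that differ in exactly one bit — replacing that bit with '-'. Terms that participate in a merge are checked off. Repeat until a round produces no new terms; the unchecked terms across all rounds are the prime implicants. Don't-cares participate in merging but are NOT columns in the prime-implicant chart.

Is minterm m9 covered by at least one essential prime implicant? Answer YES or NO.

Round 0: 00001✓ 00010✓ 00100✓ 00101✓ 00110✓ 01001✓ 01010✓ 01101✓ 10001✓ 10010✓ 10110✓ 11000✓ 11010✓ 11110✓ 11111✓
Round 1: -0001 -0010✓ -0110✓ -1010✓ 0-001✓ 0-010✓ 0-101✓ 00-01✓ 00-10✓ 001-0 0010- 01-01✓ 1-010✓ 1-110✓ 10-10✓ 11-10✓ 110-0 1111-
Round 2: --010 -0-10 0--01 1--10
PIs = {--010, -0-10, -0001, 0--01, 001-0, 0010-, 1--10, 110-0, 1111-}
Coverage chart:
  m2: --010,-0-10
  m5: 0--01,0010-
  m6: -0-10,001-0
  m9: 0--01 ←essential
  m13: 0--01 ←essential
  m17: -0001 ←essential
  m22: -0-10,1--10
  m24: 110-0 ←essential
  m26: --010,1--10,110-0
  m30: 1--10,1111-
  m31: 1111- ←essential
Essential: -0001, 0--01, 110-0, 1111-

YES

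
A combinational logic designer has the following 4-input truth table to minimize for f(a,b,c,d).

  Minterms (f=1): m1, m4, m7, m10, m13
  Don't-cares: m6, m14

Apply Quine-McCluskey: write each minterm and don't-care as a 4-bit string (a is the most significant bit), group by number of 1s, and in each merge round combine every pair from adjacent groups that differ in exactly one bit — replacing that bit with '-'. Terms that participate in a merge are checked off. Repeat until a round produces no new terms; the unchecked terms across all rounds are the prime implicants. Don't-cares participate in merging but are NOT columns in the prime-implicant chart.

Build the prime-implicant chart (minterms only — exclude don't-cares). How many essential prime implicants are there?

5

[col 0] 0001, 0100*, 0110*, 0111*, 1010*, 1101, 1110*
[col 1] -110, 01-0, 011-, 1-10
Prime implicants: -110, 0001, 01-0, 011-, 1-10, 1101
PI chart (minterm → PIs covering it):
  1 | 0001  (sole → essential)
  4 | 01-0  (sole → essential)
  7 | 011-  (sole → essential)
  10 | 1-10  (sole → essential)
  13 | 1101  (sole → essential)
Essential prime implicants: 0001, 01-0, 011-, 1-10, 1101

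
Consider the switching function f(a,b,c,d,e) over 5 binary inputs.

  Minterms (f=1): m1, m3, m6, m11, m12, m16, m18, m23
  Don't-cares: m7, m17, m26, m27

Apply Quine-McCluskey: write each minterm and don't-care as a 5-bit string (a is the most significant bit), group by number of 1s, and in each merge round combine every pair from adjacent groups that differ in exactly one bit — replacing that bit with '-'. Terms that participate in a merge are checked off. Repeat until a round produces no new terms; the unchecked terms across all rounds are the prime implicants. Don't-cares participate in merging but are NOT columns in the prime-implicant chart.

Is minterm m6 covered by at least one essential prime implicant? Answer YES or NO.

YES

size-2^0 implicants → 00001(✓)  00011(✓)  00110(✓)  00111(✓)  01011(✓)  01100  10000(✓)  10001(✓)  10010(✓)  10111(✓)  11010(✓)  11011(✓)
size-2^1 implicants → -0001  -0111  -1011  0-011  00-11  000-1  0011-  1-010  100-0  1000-  1101-
Unchecked terms (primes): -0001, -0111, -1011, 0-011, 00-11, 000-1, 0011-, 01100, 1-010, 100-0, 1000-, 1101-
Minterm coverage:
  m1 ⊆ -0001,000-1
  m3 ⊆ 0-011,00-11,000-1
  m6 ⊆ 0011- [E]
  m11 ⊆ -1011,0-011
  m12 ⊆ 01100 [E]
  m16 ⊆ 100-0,1000-
  m18 ⊆ 1-010,100-0
  m23 ⊆ -0111 [E]
E = {-0111, 0011-, 01100}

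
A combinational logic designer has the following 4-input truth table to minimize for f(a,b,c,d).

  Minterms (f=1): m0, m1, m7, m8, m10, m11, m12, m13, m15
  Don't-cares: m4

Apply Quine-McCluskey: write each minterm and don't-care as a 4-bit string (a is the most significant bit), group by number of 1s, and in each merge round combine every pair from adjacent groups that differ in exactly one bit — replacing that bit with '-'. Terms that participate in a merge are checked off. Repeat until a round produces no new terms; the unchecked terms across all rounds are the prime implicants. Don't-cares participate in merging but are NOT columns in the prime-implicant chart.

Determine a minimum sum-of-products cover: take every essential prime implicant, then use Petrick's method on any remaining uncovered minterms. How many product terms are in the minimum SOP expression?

5

Round 0: 0000✓ 0001✓ 0100✓ 0111✓ 1000✓ 1010✓ 1011✓ 1100✓ 1101✓ 1111✓
Round 1: -000✓ -100✓ -111 0-00✓ 000- 1-00✓ 1-11 10-0 101- 11-1 110-
Round 2: --00
PIs = {--00, -111, 000-, 1-11, 10-0, 101-, 11-1, 110-}
Coverage chart:
  m0: --00,000-
  m1: 000- ←essential
  m7: -111 ←essential
  m8: --00,10-0
  m10: 10-0,101-
  m11: 1-11,101-
  m12: --00,110-
  m13: 11-1,110-
  m15: -111,1-11,11-1
Essential: -111, 000-
Petrick residual → --00, 101-, 11-1
Min cover (5 terms): c'd' + bcd + a'b'c' + ab'c + abd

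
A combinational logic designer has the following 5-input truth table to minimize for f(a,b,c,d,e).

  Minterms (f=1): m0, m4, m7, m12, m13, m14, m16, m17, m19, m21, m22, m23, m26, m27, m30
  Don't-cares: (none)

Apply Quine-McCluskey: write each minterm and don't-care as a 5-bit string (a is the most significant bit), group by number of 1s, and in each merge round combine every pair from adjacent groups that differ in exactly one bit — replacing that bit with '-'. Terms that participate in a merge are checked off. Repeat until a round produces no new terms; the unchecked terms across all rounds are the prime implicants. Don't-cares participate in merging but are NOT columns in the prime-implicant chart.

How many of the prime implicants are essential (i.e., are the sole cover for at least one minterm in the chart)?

3

Round 0: 00000✓ 00100✓ 00111✓ 01100✓ 01101✓ 01110✓ 10000✓ 10001✓ 10011✓ 10101✓ 10110✓ 10111✓ 11010✓ 11011✓ 11110✓
Round 1: -0000 -0111 -1110 0-100 00-00 011-0 0110- 1-011 1-110 10-01✓ 10-11✓ 100-1✓ 1000- 101-1✓ 1011- 11-10 1101-
Round 2: 10--1
PIs = {-0000, -0111, -1110, 0-100, 00-00, 011-0, 0110-, 1-011, 1-110, 10--1, 1000-, 1011-, 11-10, 1101-}
Coverage chart:
  m0: -0000,00-00
  m4: 0-100,00-00
  m7: -0111 ←essential
  m12: 0-100,011-0,0110-
  m13: 0110- ←essential
  m14: -1110,011-0
  m16: -0000,1000-
  m17: 10--1,1000-
  m19: 1-011,10--1
  m21: 10--1 ←essential
  m22: 1-110,1011-
  m23: -0111,10--1,1011-
  m26: 11-10,1101-
  m27: 1-011,1101-
  m30: -1110,1-110,11-10
Essential: -0111, 0110-, 10--1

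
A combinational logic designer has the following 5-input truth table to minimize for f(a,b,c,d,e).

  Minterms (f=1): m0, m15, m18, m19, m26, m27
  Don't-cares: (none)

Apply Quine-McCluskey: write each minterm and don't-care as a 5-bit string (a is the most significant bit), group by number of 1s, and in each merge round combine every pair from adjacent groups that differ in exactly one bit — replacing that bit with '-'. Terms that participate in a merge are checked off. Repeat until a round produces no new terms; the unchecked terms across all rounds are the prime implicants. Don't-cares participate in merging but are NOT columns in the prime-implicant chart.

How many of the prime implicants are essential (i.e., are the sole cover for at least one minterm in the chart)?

3

Round 0: 00000 01111 10010✓ 10011✓ 11010✓ 11011✓
Round 1: 1-010✓ 1-011✓ 1001-✓ 1101-✓
Round 2: 1-01-
PIs = {00000, 01111, 1-01-}
Coverage chart:
  m0: 00000 ←essential
  m15: 01111 ←essential
  m18: 1-01- ←essential
  m19: 1-01- ←essential
  m26: 1-01- ←essential
  m27: 1-01- ←essential
Essential: 00000, 01111, 1-01-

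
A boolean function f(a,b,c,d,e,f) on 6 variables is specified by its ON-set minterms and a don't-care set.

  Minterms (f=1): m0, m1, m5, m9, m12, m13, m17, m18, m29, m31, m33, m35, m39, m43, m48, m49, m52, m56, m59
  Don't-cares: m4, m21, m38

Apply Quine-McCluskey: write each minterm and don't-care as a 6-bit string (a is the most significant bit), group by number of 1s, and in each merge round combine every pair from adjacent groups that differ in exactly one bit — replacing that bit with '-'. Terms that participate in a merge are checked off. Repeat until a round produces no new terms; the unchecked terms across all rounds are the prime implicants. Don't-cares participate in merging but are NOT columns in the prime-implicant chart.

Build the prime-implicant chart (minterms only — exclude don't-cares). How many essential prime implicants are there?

8

[col 0] 000000*, 000001*, 000100*, 000101*, 001001*, 001100*, 001101*, 010001*, 010010, 010101*, 011101*, 011111*, 100001*, 100011*, 100110*, 100111*, 101011*, 110000*, 110001*, 110100*, 111000*, 111011*
[col 1] -00001*, -10001*, 0-0001*, 0-0101*, 0-1101*, 00-001*, 00-100*, 00-101*, 000-00*, 000-01*, 00000-*, 00010-*, 001-01*, 00110-*, 01-101*, 010-01*, 0111-1, 1-0001*, 1-1011, 10-011, 100-11, 1000-1, 10011-, 11-000, 110-00, 11000-
[col 2] --0001, 0--101, 0-0-01, 00--01, 00-10-, 000-0-
Prime implicants: --0001, 0--101, 0-0-01, 00--01, 00-10-, 000-0-, 010010, 0111-1, 1-1011, 10-011, 100-11, 1000-1, 10011-, 11-000, 110-00, 11000-
PI chart (minterm → PIs covering it):
  0 | 000-0-  (sole → essential)
  1 | --0001,0-0-01,00--01,000-0-
  5 | 0--101,0-0-01,00--01,00-10-,000-0-
  9 | 00--01  (sole → essential)
  12 | 00-10-  (sole → essential)
  13 | 0--101,00--01,00-10-
  17 | --0001,0-0-01
  18 | 010010  (sole → essential)
  29 | 0--101,0111-1
  31 | 0111-1  (sole → essential)
  33 | --0001,1000-1
  35 | 10-011,100-11,1000-1
  39 | 100-11,10011-
  43 | 1-1011,10-011
  48 | 11-000,110-00,11000-
  49 | --0001,11000-
  52 | 110-00  (sole → essential)
  56 | 11-000  (sole → essential)
  59 | 1-1011  (sole → essential)
Essential prime implicants: 00--01, 00-10-, 000-0-, 010010, 0111-1, 1-1011, 11-000, 110-00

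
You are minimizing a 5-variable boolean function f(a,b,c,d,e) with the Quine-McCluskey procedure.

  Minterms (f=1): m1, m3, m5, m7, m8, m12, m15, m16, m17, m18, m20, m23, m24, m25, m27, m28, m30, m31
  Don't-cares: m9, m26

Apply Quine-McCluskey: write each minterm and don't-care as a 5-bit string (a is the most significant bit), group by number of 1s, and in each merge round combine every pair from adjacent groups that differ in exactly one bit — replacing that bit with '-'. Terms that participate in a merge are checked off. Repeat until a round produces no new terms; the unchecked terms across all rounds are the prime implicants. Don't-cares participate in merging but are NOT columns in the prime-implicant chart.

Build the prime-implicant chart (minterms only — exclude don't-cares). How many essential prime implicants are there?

Round 0: 00001✓ 00011✓ 00101✓ 00111✓ 01000✓ 01001✓ 01100✓ 01111✓ 10000✓ 10001✓ 10010✓ 10100✓ 10111✓ 11000✓ 11001✓ 11010✓ 11011✓ 11100✓ 11110✓ 11111✓
Round 1: -0001✓ -0111✓ -1000✓ -1001✓ -1100✓ -1111✓ 0-001✓ 0-111✓ 00-01✓ 00-11✓ 000-1✓ 001-1✓ 01-00✓ 0100-✓ 1-000✓ 1-001✓ 1-010✓ 1-100✓ 1-111✓ 10-00✓ 100-0✓ 1000-✓ 11-00✓ 11-10✓ 11-11✓ 110-0✓ 110-1✓ 1100-✓ 1101-✓ 111-0✓ 1111-✓
Round 2: --001 --111 -1-00 -100- 00--1 1--00 1-0-0 1-00- 11--0 11-1- 110--
PIs = {--001, --111, -1-00, -100-, 00--1, 1--00, 1-0-0, 1-00-, 11--0, 11-1-, 110--}
Coverage chart:
  m1: --001,00--1
  m3: 00--1 ←essential
  m5: 00--1 ←essential
  m7: --111,00--1
  m8: -1-00,-100-
  m12: -1-00 ←essential
  m15: --111 ←essential
  m16: 1--00,1-0-0,1-00-
  m17: --001,1-00-
  m18: 1-0-0 ←essential
  m20: 1--00 ←essential
  m23: --111 ←essential
  m24: -1-00,-100-,1--00,1-0-0,1-00-,11--0,110--
  m25: --001,-100-,1-00-,110--
  m27: 11-1-,110--
  m28: -1-00,1--00,11--0
  m30: 11--0,11-1-
  m31: --111,11-1-
Essential: --111, -1-00, 00--1, 1--00, 1-0-0

5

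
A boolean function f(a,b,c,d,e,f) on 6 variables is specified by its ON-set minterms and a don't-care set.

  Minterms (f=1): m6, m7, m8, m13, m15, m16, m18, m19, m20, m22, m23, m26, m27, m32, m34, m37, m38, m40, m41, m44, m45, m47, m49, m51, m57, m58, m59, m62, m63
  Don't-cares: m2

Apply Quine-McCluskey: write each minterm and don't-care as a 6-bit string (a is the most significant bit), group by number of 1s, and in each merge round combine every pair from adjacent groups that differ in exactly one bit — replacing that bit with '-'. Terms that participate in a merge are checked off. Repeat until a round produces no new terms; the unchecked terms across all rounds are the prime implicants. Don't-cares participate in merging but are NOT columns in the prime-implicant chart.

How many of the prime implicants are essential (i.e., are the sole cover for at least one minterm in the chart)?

Round 0: 000010✓ 000110✓ 000111✓ 001000✓ 001101✓ 001111✓ 010000✓ 010010✓ 010011✓ 010100✓ 010110✓ 010111✓ 011010✓ 011011✓ 100000✓ 100010✓ 100101✓ 100110✓ 101000✓ 101001✓ 101100✓ 101101✓ 101111✓ 110001✓ 110011✓ 111001✓ 111010✓ 111011✓ 111110✓ 111111✓
Round 1: -00010✓ -00110✓ -01000 -01101✓ -01111✓ -10011✓ -11010✓ -11011✓ 0-0010✓ 0-0110✓ 0-0111✓ 00-111 000-10✓ 00011-✓ 0011-1✓ 01-010✓ 01-011✓ 010-00✓ 010-10✓ 010-11✓ 0100-0✓ 01001-✓ 0101-0✓ 01011-✓ 01101-✓ 1-1001 1-1111 10-000 10-101 100-10✓ 1000-0 101-00✓ 101-01✓ 10100-✓ 1011-1✓ 10110-✓ 11-001✓ 11-011✓ 1100-1✓ 111-10✓ 111-11✓ 1110-1✓ 11101-✓ 11111-✓
Round 2: -00-10 -011-1 -1-011 -1101- 0-0-10 0-011- 01-01- 010--0 010-1- 101-0- 11-0-1 111-1-
PIs = {-00-10, -01000, -011-1, -1-011, -1101-, 0-0-10, 0-011-, 00-111, 01-01-, 010--0, 010-1-, 1-1001, 1-1111, 10-000, 10-101, 1000-0, 101-0-, 11-0-1, 111-1-}
Coverage chart:
  m6: -00-10,0-0-10,0-011-
  m7: 0-011-,00-111
  m8: -01000 ←essential
  m13: -011-1 ←essential
  m15: -011-1,00-111
  m16: 010--0 ←essential
  m18: 0-0-10,01-01-,010--0,010-1-
  m19: -1-011,01-01-,010-1-
  m20: 010--0 ←essential
  m22: 0-0-10,0-011-,010--0,010-1-
  m23: 0-011-,010-1-
  m26: -1101-,01-01-
  m27: -1-011,-1101-,01-01-
  m32: 10-000,1000-0
  m34: -00-10,1000-0
  m37: 10-101 ←essential
  m38: -00-10 ←essential
  m40: -01000,10-000,101-0-
  m41: 1-1001,101-0-
  m44: 101-0- ←essential
  m45: -011-1,10-101,101-0-
  m47: -011-1,1-1111
  m49: 11-0-1 ←essential
  m51: -1-011,11-0-1
  m57: 1-1001,11-0-1
  m58: -1101-,111-1-
  m59: -1-011,-1101-,11-0-1,111-1-
  m62: 111-1- ←essential
  m63: 1-1111,111-1-
Essential: -00-10, -01000, -011-1, 010--0, 10-101, 101-0-, 11-0-1, 111-1-

8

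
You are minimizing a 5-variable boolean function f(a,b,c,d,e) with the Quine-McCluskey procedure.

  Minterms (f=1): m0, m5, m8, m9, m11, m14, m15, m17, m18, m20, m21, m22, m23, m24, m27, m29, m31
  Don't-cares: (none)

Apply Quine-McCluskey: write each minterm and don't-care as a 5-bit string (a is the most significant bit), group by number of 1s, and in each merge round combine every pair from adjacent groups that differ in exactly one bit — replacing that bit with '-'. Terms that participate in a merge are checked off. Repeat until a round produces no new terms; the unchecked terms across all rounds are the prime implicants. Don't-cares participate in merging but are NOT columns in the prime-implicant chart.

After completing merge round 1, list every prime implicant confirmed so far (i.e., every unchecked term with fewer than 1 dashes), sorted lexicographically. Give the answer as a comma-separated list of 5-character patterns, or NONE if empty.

Round 0: 00000✓ 00101✓ 01000✓ 01001✓ 01011✓ 01110✓ 01111✓ 10001✓ 10010✓ 10100✓ 10101✓ 10110✓ 10111✓ 11000✓ 11011✓ 11101✓ 11111✓
Round 1: -0101 -1000 -1011✓ -1111✓ 0-000 01-11✓ 010-1 0100- 0111- 1-101✓ 1-111✓ 10-01 10-10 101-0✓ 101-1✓ 1010-✓ 1011-✓ 11-11✓ 111-1✓
Round 2: -1-11 1-1-1 101--
PIs = {-0101, -1-11, -1000, 0-000, 010-1, 0100-, 0111-, 1-1-1, 10-01, 10-10, 101--}

NONE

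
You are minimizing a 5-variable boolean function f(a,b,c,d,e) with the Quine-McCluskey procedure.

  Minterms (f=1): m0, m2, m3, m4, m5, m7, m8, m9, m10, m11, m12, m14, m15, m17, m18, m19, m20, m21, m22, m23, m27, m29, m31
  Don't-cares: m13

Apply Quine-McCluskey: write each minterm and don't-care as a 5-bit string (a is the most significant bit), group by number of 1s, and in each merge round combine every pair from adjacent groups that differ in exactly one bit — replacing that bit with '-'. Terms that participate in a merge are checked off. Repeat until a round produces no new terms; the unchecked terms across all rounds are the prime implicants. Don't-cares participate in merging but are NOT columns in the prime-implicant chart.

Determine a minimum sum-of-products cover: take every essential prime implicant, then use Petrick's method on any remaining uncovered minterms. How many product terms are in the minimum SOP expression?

Round 0: 00000✓ 00010✓ 00011✓ 00100✓ 00101✓ 00111✓ 01000✓ 01001✓ 01010✓ 01011✓ 01100✓ 01101✓ 01110✓ 01111✓ 10001✓ 10010✓ 10011✓ 10100✓ 10101✓ 10110✓ 10111✓ 11011✓ 11101✓ 11111✓
Round 1: -0010✓ -0011✓ -0100✓ -0101✓ -0111✓ -1011✓ -1101✓ -1111✓ 0-000✓ 0-010✓ 0-011✓ 0-100✓ 0-101✓ 0-111✓ 00-00✓ 00-11✓ 000-0✓ 0001-✓ 001-1✓ 0010-✓ 01-00✓ 01-01✓ 01-10✓ 01-11✓ 010-0✓ 010-1✓ 0100-✓ 0101-✓ 011-0✓ 011-1✓ 0110-✓ 0111-✓ 1-011✓ 1-101✓ 1-111✓ 10-01✓ 10-10✓ 10-11✓ 100-1✓ 1001-✓ 101-0✓ 101-1✓ 1010-✓ 1011-✓ 11-11✓ 111-1✓
Round 2: --011✓ --101✓ --111✓ -0-11✓ -001- -01-1✓ -010- -1-11✓ -11-1✓ 0--00 0--11✓ 0-0-0 0-01- 0-1-1✓ 0-10- 01--0✓ 01--1✓ 01-0-✓ 01-1-✓ 010--✓ 011--✓ 1--11✓ 1-1-1✓ 10--1 10-1- 101--
Round 3: ---11 --1-1 01---
PIs = {---11, --1-1, -001-, -010-, 0--00, 0-0-0, 0-01-, 0-10-, 01---, 10--1, 10-1-, 101--}
Coverage chart:
  m0: 0--00,0-0-0
  m2: -001-,0-0-0,0-01-
  m3: ---11,-001-,0-01-
  m4: -010-,0--00,0-10-
  m5: --1-1,-010-,0-10-
  m7: ---11,--1-1
  m8: 0--00,0-0-0,01---
  m9: 01--- ←essential
  m10: 0-0-0,0-01-,01---
  m11: ---11,0-01-,01---
  m12: 0--00,0-10-,01---
  m14: 01--- ←essential
  m15: ---11,--1-1,01---
  m17: 10--1 ←essential
  m18: -001-,10-1-
  m19: ---11,-001-,10--1,10-1-
  m20: -010-,101--
  m21: --1-1,-010-,10--1,101--
  m22: 10-1-,101--
  m23: ---11,--1-1,10--1,10-1-,101--
  m27: ---11 ←essential
  m29: --1-1 ←essential
  m31: ---11,--1-1
Essential: ---11, --1-1, 01---, 10--1
Petrick residual → -001-, 0--00, 101--
Min cover (7 terms): de + ce + b'c'd + a'd'e' + a'b + ab'e + ab'c

7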